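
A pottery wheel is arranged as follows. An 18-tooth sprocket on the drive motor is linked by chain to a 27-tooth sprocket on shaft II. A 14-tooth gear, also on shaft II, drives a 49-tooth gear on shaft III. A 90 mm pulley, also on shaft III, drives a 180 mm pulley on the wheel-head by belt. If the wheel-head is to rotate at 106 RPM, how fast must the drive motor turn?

Overall ratio R = 1.5 × 3.5 × 2 = 10.5.
Required input speed = output speed × R = 106 × 10.5 = 1113 RPM.

1113 RPM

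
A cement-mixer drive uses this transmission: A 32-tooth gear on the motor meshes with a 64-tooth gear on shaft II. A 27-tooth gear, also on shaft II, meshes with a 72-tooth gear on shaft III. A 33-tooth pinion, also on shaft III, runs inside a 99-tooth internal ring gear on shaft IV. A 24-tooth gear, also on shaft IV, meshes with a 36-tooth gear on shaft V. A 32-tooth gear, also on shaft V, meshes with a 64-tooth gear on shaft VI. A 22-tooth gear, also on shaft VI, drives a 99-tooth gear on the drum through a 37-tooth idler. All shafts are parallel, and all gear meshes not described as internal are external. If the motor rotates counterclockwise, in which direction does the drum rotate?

counterclockwise

the motor → shaft II: external mesh, 1 reversal → CW.
shaft II → shaft III: external mesh, 1 reversal → CCW.
shaft III → shaft IV: internal mesh, same direction → CCW.
shaft IV → shaft V: external mesh, 1 reversal → CW.
shaft V → shaft VI: external mesh, 1 reversal → CCW.
shaft VI → the drum: driver → idler → driven is 2 external meshes, 2 reversals → CCW.
6 reversals in total — an even number — so the drum turns the same way as the motor.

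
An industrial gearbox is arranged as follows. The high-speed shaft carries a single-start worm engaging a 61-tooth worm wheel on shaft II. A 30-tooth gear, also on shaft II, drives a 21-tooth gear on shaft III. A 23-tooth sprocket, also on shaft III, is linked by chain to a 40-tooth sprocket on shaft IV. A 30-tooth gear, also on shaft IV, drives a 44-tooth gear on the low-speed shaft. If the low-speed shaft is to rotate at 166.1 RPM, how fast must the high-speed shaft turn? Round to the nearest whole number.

18091 RPM

Overall ratio R = 61 × 0.7 × 1.7391 × 1.4667 = 108.92.
Required input speed = output speed × R = 166.1 × 108.92 = 18091 RPM.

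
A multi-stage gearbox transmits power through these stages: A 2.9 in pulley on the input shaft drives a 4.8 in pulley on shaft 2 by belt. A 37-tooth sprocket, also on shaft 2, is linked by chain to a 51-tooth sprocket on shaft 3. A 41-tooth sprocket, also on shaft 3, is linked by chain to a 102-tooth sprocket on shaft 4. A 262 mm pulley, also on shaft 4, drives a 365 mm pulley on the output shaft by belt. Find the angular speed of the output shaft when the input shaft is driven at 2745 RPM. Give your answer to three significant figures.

the input shaft → shaft 2 (belt, 4.8/2.9): 2745 ÷ 1.6552 = 1658.4 RPM
shaft 2 → shaft 3 (chain, 51/37): 1658.4 ÷ 1.3784 = 1203.2 RPM
shaft 3 → shaft 4 (chain, 102/41): 1203.2 ÷ 2.4878 = 483.63 RPM
shaft 4 → the output shaft (belt, 365/262): 483.63 ÷ 1.3931 = 347.15 RPM

347 RPM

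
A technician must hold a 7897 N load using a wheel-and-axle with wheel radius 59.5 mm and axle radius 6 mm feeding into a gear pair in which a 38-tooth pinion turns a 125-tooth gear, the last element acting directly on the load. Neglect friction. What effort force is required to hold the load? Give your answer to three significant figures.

Wheel-and-axle MA = R/r = 59.5/6 = 9.9167.
Gear pair MA = 125/38 = 3.2895.
Combined ideal MA = 9.9167 × 3.2895 = 32.621.
Effort = load / MA = 7897 / 32.621 = 242.09 N.

242 N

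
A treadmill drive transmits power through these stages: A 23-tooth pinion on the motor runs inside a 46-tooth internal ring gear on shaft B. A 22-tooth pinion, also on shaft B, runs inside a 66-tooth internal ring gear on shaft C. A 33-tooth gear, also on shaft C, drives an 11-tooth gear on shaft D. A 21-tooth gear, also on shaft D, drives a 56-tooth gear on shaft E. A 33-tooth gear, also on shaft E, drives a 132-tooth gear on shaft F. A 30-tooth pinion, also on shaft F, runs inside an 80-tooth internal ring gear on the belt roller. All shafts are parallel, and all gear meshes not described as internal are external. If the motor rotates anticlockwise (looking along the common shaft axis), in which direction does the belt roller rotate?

clockwise

the motor → shaft B: internal mesh, same direction → CCW.
shaft B → shaft C: internal mesh, same direction → CCW.
shaft C → shaft D: external mesh, 1 reversal → CW.
shaft D → shaft E: external mesh, 1 reversal → CCW.
shaft E → shaft F: external mesh, 1 reversal → CW.
shaft F → the belt roller: internal mesh, same direction → CW.
3 reversals in total — an odd number — so the belt roller turns opposite to the motor.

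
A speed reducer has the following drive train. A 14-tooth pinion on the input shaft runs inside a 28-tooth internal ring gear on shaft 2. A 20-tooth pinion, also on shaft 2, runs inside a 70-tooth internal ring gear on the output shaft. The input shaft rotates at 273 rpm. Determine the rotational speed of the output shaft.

the input shaft → shaft 2 (internal gear, 28/14): 273 ÷ 2 = 136.5 rpm
shaft 2 → the output shaft (internal gear, 70/20): 136.5 ÷ 3.5 = 39 rpm

39 rpm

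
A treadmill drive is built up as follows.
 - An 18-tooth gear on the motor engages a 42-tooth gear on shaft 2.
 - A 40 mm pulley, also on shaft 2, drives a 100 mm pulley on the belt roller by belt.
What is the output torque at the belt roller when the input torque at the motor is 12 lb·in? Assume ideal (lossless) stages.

70 lb·in

After the gear mesh (42/18): 12 × 2.3333 = 28 lb·in
After the belt (100/40): 28 × 2.5 = 70 lb·in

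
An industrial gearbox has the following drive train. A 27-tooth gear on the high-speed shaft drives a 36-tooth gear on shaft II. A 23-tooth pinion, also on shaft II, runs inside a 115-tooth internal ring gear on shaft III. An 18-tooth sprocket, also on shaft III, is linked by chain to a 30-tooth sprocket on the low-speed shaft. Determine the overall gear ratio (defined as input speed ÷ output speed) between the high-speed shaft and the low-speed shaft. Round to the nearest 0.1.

Each stage contributes driven/driver: gear mesh 36/27 = 1.3333, internal gear 115/23 = 5, chain 30/18 = 1.6667.
Overall: 1.3333 × 5 × 1.6667 = 11.111.

11.1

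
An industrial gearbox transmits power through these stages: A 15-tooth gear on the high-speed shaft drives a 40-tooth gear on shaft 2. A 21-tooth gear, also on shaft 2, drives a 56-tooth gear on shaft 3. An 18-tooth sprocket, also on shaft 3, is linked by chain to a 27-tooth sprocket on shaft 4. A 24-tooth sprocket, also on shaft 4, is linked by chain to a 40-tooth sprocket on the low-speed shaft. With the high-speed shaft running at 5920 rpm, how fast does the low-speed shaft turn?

gear mesh 40/15 = 2.6667 → 5920/2.6667 = 2220 rpm
gear mesh 56/21 = 2.6667 → 2220/2.6667 = 832.5 rpm
chain 27/18 = 1.5 → 832.5/1.5 = 555 rpm
chain 40/24 = 1.6667 → 555/1.6667 = 333 rpm

333 rpm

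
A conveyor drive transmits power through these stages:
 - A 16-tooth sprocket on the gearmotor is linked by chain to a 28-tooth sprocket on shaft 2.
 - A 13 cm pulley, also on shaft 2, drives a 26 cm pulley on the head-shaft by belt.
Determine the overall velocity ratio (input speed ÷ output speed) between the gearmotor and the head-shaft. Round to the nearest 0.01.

3.50

Each stage contributes driven/driver: chain 28/16 = 1.75, belt 26/13 = 2.
Overall: 1.75 × 2 = 3.5.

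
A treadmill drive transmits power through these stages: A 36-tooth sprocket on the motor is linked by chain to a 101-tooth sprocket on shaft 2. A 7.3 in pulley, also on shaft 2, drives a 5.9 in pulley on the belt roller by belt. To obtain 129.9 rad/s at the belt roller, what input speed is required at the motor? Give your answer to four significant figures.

Overall ratio R = 2.8056 × 0.80822 = 2.2675.
Required input speed = output speed × R = 129.9 × 2.2675 = 294.55 rad/s.

294.5 rad/s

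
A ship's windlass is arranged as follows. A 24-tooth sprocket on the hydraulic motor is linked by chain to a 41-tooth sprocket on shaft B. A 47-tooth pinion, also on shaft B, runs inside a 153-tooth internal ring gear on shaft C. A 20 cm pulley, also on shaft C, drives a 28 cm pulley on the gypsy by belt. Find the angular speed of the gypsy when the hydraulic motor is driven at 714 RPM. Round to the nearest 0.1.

91.7 RPM

chain 41/24 = 1.7083 → 714/1.7083 = 417.95 RPM
internal gear 153/47 = 3.2553 → 417.95/3.2553 = 128.39 RPM
belt 28/20 = 1.4 → 128.39/1.4 = 91.707 RPM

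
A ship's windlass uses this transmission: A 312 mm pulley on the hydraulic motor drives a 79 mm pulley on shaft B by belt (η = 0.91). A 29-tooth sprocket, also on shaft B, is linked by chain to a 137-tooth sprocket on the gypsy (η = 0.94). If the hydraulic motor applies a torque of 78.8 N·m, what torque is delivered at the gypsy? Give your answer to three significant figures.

80.6 N·m

Belt: ratio = 79/312 = 0.25321; torque at shaft B = 78.8 × 0.25321 × 0.91 = 18.157 N·m.
Chain: ratio = 137/29 = 4.7241; torque at the gypsy = 18.157 × 4.7241 × 0.94 = 80.629 N·m.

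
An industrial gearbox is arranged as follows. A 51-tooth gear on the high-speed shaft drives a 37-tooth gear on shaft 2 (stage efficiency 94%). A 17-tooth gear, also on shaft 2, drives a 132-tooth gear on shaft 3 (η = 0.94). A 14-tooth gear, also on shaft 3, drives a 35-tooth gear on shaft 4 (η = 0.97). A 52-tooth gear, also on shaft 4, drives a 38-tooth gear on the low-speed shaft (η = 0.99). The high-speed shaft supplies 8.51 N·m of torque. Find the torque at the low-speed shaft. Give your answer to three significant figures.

74.3 N·m

Gear mesh: ratio = 37/51 = 0.72549; torque at shaft 2 = 8.51 × 0.72549 × 0.94 = 5.8035 N·m.
Gear mesh: ratio = 132/17 = 7.7647; torque at shaft 3 = 5.8035 × 7.7647 × 0.94 = 42.359 N·m.
Gear mesh: ratio = 35/14 = 2.5; torque at shaft 4 = 42.359 × 2.5 × 0.97 = 102.72 N·m.
Gear mesh: ratio = 38/52 = 0.73077; torque at the low-speed shaft = 102.72 × 0.73077 × 0.99 = 74.314 N·m.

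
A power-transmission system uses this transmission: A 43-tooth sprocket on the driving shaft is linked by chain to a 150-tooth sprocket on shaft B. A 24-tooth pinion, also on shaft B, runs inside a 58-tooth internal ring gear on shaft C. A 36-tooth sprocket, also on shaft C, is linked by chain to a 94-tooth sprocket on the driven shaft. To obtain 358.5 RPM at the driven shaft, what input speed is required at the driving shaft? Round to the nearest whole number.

Overall ratio R = 3.4884 × 2.4167 × 2.6111 = 22.012.
Required input speed = output speed × R = 358.5 × 22.012 = 7891.4 RPM.

7891 RPM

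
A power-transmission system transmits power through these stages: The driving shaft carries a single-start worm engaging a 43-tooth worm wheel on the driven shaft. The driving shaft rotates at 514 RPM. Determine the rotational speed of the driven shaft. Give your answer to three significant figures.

12.0 RPM

Worm: ratio = 43/1 = 43, so the driven shaft turns at 514 / 43 = 11.953 RPM.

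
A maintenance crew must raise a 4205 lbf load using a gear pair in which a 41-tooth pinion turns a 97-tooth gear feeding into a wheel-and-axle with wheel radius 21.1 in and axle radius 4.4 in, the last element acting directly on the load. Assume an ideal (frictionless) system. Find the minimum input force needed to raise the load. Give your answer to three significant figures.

Gear pair MA = 97/41 = 2.3659.
Wheel-and-axle MA = R/r = 21.1/4.4 = 4.7955.
Combined ideal MA = 2.3659 × 4.7955 = 11.345.
Effort = load / MA = 4205 / 11.345 = 370.64 lbf.

371 lbf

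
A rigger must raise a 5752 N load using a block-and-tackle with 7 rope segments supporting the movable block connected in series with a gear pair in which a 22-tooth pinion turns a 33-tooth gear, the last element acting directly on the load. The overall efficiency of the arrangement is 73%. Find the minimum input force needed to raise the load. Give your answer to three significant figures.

750 N

Block-and-tackle MA = number of supporting rope parts = 7.
Gear pair MA = 33/22 = 1.5.
Combined ideal MA = 7 × 1.5 = 10.5.
Actual MA = 10.5 × 0.73 = 7.665.
Effort = load / actual MA = 5752 / 7.665 = 750.42 N.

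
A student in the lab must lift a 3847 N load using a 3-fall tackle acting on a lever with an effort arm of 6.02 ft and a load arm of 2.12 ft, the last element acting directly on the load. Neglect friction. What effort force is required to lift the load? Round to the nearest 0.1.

Block-and-tackle MA = number of supporting rope parts = 3.
Lever MA = effort arm / load arm = 6.02/2.12 = 2.8396.
Combined ideal MA = 3 × 2.8396 = 8.5189.
Effort = load / MA = 3847 / 8.5189 = 451.59 N.

451.6 N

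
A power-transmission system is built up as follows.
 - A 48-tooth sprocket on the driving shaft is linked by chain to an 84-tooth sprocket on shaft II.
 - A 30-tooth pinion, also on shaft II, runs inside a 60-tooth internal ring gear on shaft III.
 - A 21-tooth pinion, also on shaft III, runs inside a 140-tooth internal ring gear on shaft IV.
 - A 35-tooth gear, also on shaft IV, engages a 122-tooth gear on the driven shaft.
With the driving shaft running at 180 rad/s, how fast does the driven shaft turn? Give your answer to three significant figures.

2.21 rad/s

the driving shaft → shaft II (chain, 84/48): 180 ÷ 1.75 = 102.86 rad/s
shaft II → shaft III (internal gear, 60/30): 102.86 ÷ 2 = 51.429 rad/s
shaft III → shaft IV (internal gear, 140/21): 51.429 ÷ 6.6667 = 7.7143 rad/s
shaft IV → the driven shaft (gear mesh, 122/35): 7.7143 ÷ 3.4857 = 2.2131 rad/s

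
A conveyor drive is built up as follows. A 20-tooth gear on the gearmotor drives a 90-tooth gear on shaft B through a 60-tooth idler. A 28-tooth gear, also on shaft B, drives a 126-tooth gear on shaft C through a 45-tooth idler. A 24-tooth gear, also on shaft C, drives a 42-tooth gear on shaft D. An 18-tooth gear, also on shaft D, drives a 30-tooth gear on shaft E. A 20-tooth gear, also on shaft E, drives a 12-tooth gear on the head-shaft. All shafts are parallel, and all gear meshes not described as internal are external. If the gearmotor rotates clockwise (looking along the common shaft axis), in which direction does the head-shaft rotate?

counterclockwise

the gearmotor → shaft B: driver → idler → driven is 2 external meshes, 2 reversals → CW.
shaft B → shaft C: driver → idler → driven is 2 external meshes, 2 reversals → CW.
shaft C → shaft D: external mesh, 1 reversal → CCW.
shaft D → shaft E: external mesh, 1 reversal → CW.
shaft E → the head-shaft: external mesh, 1 reversal → CCW.
7 reversals in total — an odd number — so the head-shaft turns opposite to the gearmotor.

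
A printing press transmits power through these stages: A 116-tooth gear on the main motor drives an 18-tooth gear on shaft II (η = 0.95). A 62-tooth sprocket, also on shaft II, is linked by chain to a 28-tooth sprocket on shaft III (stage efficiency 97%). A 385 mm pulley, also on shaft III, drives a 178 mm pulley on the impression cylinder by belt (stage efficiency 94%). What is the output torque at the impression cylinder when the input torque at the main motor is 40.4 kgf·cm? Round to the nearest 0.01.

1.13 kgf·cm

Gear mesh: ratio = 18/116 = 0.15517; torque at shaft II = 40.4 × 0.15517 × 0.95 = 5.9555 kgf·cm.
Chain: ratio = 28/62 = 0.45161; torque at shaft III = 5.9555 × 0.45161 × 0.97 = 2.6089 kgf·cm.
Belt: ratio = 178/385 = 0.46234; torque at the impression cylinder = 2.6089 × 0.46234 × 0.94 = 1.1338 kgf·cm.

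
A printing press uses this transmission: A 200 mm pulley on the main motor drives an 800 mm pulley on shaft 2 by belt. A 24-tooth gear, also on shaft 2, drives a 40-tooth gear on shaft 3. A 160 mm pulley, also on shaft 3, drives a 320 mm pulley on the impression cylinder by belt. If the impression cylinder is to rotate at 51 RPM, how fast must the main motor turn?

Overall ratio R = 4 × 1.6667 × 2 = 13.333.
Required input speed = output speed × R = 51 × 13.333 = 680 RPM.

680 RPM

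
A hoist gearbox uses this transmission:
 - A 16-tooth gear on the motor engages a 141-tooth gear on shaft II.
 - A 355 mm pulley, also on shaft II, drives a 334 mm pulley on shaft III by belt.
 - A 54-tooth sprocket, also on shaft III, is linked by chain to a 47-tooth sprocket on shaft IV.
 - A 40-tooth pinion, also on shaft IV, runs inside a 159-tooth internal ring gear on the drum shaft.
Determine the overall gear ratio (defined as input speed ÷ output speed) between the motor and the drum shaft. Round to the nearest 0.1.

Each stage contributes driven/driver: gear mesh 141/16 = 8.8125, belt 334/355 = 0.94085, chain 47/54 = 0.87037, internal gear 159/40 = 3.975.
Overall: 8.8125 × 0.94085 × 0.87037 × 3.975 = 28.685.

28.7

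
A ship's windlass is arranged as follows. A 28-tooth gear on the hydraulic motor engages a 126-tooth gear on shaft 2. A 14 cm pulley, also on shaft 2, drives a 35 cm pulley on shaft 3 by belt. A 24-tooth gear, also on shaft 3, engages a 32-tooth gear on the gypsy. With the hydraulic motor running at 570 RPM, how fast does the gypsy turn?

38 RPM

the hydraulic motor → shaft 2 (gear mesh, 126/28): 570 ÷ 4.5 = 126.67 RPM
shaft 2 → shaft 3 (belt, 35/14): 126.67 ÷ 2.5 = 50.667 RPM
shaft 3 → the gypsy (gear mesh, 32/24): 50.667 ÷ 1.3333 = 38 RPM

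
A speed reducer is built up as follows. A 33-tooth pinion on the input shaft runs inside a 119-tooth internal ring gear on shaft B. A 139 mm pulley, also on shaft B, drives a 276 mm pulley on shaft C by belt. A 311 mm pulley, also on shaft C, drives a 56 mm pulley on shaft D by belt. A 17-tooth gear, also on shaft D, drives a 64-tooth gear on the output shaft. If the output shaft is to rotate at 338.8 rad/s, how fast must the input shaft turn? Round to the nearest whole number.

1644 rad/s

Overall ratio R = 3.6061 × 1.9856 × 0.18006 × 3.7647 = 4.8538.
Required input speed = output speed × R = 338.8 × 4.8538 = 1644.5 rad/s.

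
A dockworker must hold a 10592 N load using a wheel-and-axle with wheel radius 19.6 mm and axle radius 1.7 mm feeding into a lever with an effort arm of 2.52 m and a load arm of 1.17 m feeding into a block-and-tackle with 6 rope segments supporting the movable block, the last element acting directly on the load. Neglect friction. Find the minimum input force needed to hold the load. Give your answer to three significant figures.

71.1 N

Wheel-and-axle MA = R/r = 19.6/1.7 = 11.529.
Lever MA = effort arm / load arm = 2.52/1.17 = 2.1538.
Block-and-tackle MA = number of supporting rope parts = 6.
Combined ideal MA = 11.529 × 2.1538 × 6 = 149.
Effort = load / MA = 10592 / 149 = 71.089 N.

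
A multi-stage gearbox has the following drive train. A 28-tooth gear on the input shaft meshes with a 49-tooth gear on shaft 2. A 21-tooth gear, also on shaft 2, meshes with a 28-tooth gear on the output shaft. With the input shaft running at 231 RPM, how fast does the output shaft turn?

gear mesh 49/28 = 1.75 → 231/1.75 = 132 RPM
gear mesh 28/21 = 1.3333 → 132/1.3333 = 99 RPM

99 RPM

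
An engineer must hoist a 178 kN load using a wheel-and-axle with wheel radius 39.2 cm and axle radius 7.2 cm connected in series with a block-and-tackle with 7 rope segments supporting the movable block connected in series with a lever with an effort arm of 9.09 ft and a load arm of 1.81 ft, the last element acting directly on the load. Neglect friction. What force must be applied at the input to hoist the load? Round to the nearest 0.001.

Wheel-and-axle MA = R/r = 39.2/7.2 = 5.4444.
Block-and-tackle MA = number of supporting rope parts = 7.
Lever MA = effort arm / load arm = 9.09/1.81 = 5.0221.
Combined ideal MA = 5.4444 × 7 × 5.0221 = 191.4.
Effort = load / MA = 178 / 191.4 = 0.93 kN.

0.930 kN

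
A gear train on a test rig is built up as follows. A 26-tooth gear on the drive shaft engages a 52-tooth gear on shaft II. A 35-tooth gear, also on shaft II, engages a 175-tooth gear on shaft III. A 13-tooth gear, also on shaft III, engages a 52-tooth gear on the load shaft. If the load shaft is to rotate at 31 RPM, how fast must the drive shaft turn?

Overall ratio R = 2 × 5 × 4 = 40.
Required input speed = output speed × R = 31 × 40 = 1240 RPM.

1240 RPM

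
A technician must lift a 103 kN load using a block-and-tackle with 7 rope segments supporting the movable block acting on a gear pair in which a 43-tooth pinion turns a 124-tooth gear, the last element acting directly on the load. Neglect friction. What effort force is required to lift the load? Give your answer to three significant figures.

Block-and-tackle MA = number of supporting rope parts = 7.
Gear pair MA = 124/43 = 2.8837.
Combined ideal MA = 7 × 2.8837 = 20.186.
Effort = load / MA = 103 / 20.186 = 5.1025 kN.

5.10 kN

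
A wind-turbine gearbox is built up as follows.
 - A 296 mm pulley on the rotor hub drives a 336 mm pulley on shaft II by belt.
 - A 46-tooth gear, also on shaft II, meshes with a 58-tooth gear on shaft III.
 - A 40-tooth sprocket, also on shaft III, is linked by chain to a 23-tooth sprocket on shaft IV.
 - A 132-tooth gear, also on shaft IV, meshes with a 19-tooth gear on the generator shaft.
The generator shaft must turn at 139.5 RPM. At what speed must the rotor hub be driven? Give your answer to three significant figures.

16.5 RPM

Overall ratio R = 1.1351 × 1.2609 × 0.575 × 0.14394 = 0.11846.
Required input speed = output speed × R = 139.5 × 0.11846 = 16.525 RPM.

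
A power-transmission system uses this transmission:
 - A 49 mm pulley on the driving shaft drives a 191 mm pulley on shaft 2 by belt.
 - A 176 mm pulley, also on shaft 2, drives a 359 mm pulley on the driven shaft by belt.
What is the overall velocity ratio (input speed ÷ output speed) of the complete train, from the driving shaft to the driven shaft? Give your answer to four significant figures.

7.951

Each stage contributes driven/driver: belt 191/49 = 3.898, belt 359/176 = 2.0398.
Overall: 3.898 × 2.0398 = 7.951.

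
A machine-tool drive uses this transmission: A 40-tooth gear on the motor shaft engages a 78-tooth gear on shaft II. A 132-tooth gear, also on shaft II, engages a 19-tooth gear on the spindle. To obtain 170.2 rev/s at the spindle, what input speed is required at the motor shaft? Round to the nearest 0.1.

Overall ratio R = 1.95 × 0.14394 = 0.28068.
Required input speed = output speed × R = 170.2 × 0.28068 = 47.772 rev/s.

47.8 rev/s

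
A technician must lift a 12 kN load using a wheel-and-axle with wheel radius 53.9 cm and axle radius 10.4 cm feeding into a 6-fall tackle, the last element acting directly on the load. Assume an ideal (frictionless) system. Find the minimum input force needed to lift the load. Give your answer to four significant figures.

Wheel-and-axle MA = R/r = 53.9/10.4 = 5.1827.
Block-and-tackle MA = number of supporting rope parts = 6.
Combined ideal MA = 5.1827 × 6 = 31.096.
Effort = load / MA = 12 / 31.096 = 0.3859 kN.

0.3859 kN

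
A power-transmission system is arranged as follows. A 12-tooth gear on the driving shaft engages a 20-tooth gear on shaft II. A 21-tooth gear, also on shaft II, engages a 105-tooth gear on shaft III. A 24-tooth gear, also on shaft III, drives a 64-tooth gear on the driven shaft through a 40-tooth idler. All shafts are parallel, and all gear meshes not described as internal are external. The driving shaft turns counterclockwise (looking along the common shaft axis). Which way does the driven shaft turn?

the driving shaft → shaft II: external mesh, 1 reversal → CW.
shaft II → shaft III: external mesh, 1 reversal → CCW.
shaft III → the driven shaft: driver → idler → driven is 2 external meshes, 2 reversals → CCW.
4 reversals in total — an even number — so the driven shaft turns the same way as the driving shaft.

counterclockwise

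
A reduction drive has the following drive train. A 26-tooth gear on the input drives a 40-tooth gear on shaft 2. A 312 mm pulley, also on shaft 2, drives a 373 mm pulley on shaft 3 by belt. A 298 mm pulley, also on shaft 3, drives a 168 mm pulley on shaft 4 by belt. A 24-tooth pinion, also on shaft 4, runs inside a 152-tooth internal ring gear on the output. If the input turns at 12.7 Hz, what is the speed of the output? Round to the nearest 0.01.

the input → shaft 2 (gear mesh, 40/26): 12.7 ÷ 1.5385 = 8.255 Hz
shaft 2 → shaft 3 (belt, 373/312): 8.255 ÷ 1.1955 = 6.905 Hz
shaft 3 → shaft 4 (belt, 168/298): 6.905 ÷ 0.56376 = 12.248 Hz
shaft 4 → the output (internal gear, 152/24): 12.248 ÷ 6.3333 = 1.9339 Hz

1.93 Hz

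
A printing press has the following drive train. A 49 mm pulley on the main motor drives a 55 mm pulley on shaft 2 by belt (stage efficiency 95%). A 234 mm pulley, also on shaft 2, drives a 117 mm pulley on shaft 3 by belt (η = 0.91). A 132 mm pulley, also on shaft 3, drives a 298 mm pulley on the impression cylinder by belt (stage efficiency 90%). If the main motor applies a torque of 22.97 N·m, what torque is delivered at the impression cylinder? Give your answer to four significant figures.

22.64 N·m

After the belt (55/49): 22.97 × 1.1224 × 0.95 = 24.494 N·m
After the belt (117/234): 24.494 × 0.5 × 0.91 = 11.145 N·m
After the belt (298/132): 11.145 × 2.2576 × 0.90 = 22.644 N·m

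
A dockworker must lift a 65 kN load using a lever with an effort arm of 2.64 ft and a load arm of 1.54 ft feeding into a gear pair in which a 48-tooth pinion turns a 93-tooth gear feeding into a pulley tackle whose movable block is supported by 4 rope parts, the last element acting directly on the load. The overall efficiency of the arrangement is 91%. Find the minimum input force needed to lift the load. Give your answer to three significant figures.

5.38 kN

Lever MA = effort arm / load arm = 2.64/1.54 = 1.7143.
Gear pair MA = 93/48 = 1.9375.
Block-and-tackle MA = number of supporting rope parts = 4.
Combined ideal MA = 1.7143 × 1.9375 × 4 = 13.286.
Actual MA = 13.286 × 0.91 = 12.09.
Effort = load / actual MA = 65 / 12.09 = 5.3763 kN.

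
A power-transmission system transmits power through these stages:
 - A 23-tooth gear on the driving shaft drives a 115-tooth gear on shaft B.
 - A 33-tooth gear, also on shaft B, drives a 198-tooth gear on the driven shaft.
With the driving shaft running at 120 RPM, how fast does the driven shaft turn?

the driving shaft → shaft B (gear mesh, 115/23): 120 ÷ 5 = 24 RPM
shaft B → the driven shaft (gear mesh, 198/33): 24 ÷ 6 = 4 RPM

4 RPM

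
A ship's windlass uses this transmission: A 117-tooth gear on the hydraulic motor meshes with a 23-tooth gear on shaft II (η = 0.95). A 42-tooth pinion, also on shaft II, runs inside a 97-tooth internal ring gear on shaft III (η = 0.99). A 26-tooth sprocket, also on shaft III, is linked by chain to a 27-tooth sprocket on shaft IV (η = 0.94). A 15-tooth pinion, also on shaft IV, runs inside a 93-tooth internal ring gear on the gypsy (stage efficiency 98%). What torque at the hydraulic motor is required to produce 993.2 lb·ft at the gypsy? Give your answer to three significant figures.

392 lb·ft

Overall ratio R = 0.19658 × 2.3095 × 1.0385 × 6.2 = 2.9231; overall efficiency η = 0.95 × 0.99 × 0.94 × 0.98 = 0.8664.
Input torque = output torque / (R × η) = 993.2 / (2.9231 × 0.8664) = 392.17 lb·ft.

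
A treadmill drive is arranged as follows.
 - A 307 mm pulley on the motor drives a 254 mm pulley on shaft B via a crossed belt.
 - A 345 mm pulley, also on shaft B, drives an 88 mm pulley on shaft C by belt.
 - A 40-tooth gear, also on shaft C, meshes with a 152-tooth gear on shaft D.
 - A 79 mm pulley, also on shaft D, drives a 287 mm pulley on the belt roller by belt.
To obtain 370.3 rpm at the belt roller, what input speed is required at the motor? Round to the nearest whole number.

1079 rpm

Overall ratio R = 0.82736 × 0.25507 × 3.8 × 3.6329 = 2.9134.
Required input speed = output speed × R = 370.3 × 2.9134 = 1078.8 rpm.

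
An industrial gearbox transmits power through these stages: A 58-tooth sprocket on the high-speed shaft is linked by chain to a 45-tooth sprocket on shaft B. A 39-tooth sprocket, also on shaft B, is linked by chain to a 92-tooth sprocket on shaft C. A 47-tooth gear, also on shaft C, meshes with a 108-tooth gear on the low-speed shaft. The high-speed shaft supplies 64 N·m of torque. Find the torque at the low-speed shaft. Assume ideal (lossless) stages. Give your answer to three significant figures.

After the chain (45/58): 64 × 0.77586 = 49.655 N·m
After the chain (92/39): 49.655 × 2.359 = 117.14 N·m
After the gear mesh (108/47): 117.14 × 2.2979 = 269.16 N·m

269 N·m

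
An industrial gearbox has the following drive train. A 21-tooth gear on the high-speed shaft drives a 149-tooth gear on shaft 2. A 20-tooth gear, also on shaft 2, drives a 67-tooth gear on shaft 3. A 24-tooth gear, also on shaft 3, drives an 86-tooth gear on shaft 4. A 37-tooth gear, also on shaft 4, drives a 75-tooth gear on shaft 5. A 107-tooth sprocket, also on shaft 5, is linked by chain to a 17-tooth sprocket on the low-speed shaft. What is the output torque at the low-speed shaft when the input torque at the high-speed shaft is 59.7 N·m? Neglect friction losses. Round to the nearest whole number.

1638 N·m

Gear mesh: ratio = 149/21 = 7.0952; torque at shaft 2 = 59.7 × 7.0952 = 423.59 N·m.
Gear mesh: ratio = 67/20 = 3.35; torque at shaft 3 = 423.59 × 3.35 = 1419 N·m.
Gear mesh: ratio = 86/24 = 3.5833; torque at shaft 4 = 1419 × 3.5833 = 5084.8 N·m.
Gear mesh: ratio = 75/37 = 2.027; torque at shaft 5 = 5084.8 × 2.027 = 10307 N·m.
Chain: ratio = 17/107 = 0.15888; torque at the low-speed shaft = 10307 × 0.15888 = 1637.6 N·m.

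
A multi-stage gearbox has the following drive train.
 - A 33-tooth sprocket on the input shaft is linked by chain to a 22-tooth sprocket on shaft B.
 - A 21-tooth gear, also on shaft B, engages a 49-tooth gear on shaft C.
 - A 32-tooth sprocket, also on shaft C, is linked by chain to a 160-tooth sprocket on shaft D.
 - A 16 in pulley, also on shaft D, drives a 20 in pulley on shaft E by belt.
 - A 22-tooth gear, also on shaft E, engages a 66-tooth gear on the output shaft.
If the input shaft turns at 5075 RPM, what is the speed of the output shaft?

174 RPM

the input shaft → shaft B (chain, 22/33): 5075 ÷ 0.66667 = 7612.5 RPM
shaft B → shaft C (gear mesh, 49/21): 7612.5 ÷ 2.3333 = 3262.5 RPM
shaft C → shaft D (chain, 160/32): 3262.5 ÷ 5 = 652.5 RPM
shaft D → shaft E (belt, 20/16): 652.5 ÷ 1.25 = 522 RPM
shaft E → the output shaft (gear mesh, 66/22): 522 ÷ 3 = 174 RPM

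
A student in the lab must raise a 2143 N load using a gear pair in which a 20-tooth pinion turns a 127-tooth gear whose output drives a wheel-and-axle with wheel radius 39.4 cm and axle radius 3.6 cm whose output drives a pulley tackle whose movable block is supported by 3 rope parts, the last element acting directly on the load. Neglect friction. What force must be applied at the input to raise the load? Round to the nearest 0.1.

Gear pair MA = 127/20 = 6.35.
Wheel-and-axle MA = R/r = 39.4/3.6 = 10.944.
Block-and-tackle MA = number of supporting rope parts = 3.
Combined ideal MA = 6.35 × 10.944 × 3 = 208.49.
Effort = load / MA = 2143 / 208.49 = 10.279 N.

10.3 N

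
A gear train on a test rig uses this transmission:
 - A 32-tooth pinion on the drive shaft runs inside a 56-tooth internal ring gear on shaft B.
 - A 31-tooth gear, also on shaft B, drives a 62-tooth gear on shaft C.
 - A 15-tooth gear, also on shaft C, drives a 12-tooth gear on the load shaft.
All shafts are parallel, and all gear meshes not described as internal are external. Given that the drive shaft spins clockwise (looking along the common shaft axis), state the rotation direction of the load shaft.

clockwise

the drive shaft → shaft B: internal mesh, same direction → CW.
shaft B → shaft C: external mesh, 1 reversal → CCW.
shaft C → the load shaft: external mesh, 1 reversal → CW.
2 reversals in total — an even number — so the load shaft turns the same way as the drive shaft.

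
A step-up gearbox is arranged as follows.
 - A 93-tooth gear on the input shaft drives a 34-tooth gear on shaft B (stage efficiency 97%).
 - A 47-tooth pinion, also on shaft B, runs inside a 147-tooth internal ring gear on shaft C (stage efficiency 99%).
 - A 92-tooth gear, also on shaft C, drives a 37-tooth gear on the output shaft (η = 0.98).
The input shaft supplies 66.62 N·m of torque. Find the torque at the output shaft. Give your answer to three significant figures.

gear mesh 34/93 = 0.36559 → τ = 66.62·0.36559·0.97 = 23.625 N·m
internal gear 147/47 = 3.1277 → τ = 23.625·3.1277·0.99 = 73.152 N·m
gear mesh 37/92 = 0.40217 → τ = 73.152·0.40217·0.98 = 28.831 N·m

28.8 N·m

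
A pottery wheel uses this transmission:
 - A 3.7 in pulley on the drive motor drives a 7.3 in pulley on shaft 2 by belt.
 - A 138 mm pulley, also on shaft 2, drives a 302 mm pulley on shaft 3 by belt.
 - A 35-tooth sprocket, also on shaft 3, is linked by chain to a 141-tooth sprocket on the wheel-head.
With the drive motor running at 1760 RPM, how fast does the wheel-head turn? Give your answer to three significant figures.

the drive motor → shaft 2 (belt, 7.3/3.7): 1760 ÷ 1.973 = 892.05 RPM
shaft 2 → shaft 3 (belt, 302/138): 892.05 ÷ 2.1884 = 407.63 RPM
shaft 3 → the wheel-head (chain, 141/35): 407.63 ÷ 4.0286 = 101.18 RPM

101 RPM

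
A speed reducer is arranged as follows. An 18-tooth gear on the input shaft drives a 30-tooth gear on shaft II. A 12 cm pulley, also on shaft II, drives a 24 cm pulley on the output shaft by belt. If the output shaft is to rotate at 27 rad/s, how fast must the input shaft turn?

90 rad/s

Overall ratio R = 1.6667 × 2 = 3.3333.
Required input speed = output speed × R = 27 × 3.3333 = 90 rad/s.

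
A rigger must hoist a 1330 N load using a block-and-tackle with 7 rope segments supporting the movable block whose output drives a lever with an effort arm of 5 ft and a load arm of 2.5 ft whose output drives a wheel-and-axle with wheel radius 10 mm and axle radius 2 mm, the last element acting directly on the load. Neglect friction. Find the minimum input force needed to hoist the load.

19 N

Block-and-tackle MA = number of supporting rope parts = 7.
Lever MA = effort arm / load arm = 5/2.5 = 2.
Wheel-and-axle MA = R/r = 10/2 = 5.
Combined ideal MA = 7 × 2 × 5 = 70.
Effort = load / MA = 1330 / 70 = 19 N.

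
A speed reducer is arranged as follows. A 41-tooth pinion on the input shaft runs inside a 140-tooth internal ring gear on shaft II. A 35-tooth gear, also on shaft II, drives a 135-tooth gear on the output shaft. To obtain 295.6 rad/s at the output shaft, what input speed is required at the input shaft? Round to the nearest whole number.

3893 rad/s

Overall ratio R = 3.4146 × 3.8571 = 13.171.
Required input speed = output speed × R = 295.6 × 13.171 = 3893.3 rad/s.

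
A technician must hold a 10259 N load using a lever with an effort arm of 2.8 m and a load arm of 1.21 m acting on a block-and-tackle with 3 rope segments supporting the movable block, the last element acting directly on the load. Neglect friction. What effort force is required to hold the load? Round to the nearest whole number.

Lever MA = effort arm / load arm = 2.8/1.21 = 2.314.
Block-and-tackle MA = number of supporting rope parts = 3.
Combined ideal MA = 2.314 × 3 = 6.9421.
Effort = load / MA = 10259 / 6.9421 = 1477.8 N.

1478 N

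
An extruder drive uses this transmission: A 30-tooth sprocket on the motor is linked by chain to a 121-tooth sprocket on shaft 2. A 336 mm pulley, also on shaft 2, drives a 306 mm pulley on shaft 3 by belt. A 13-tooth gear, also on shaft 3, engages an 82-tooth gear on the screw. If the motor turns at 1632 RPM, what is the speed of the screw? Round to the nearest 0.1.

the motor → shaft 2 (chain, 121/30): 1632 ÷ 4.0333 = 404.63 RPM
shaft 2 → shaft 3 (belt, 306/336): 404.63 ÷ 0.91071 = 444.3 RPM
shaft 3 → the screw (gear mesh, 82/13): 444.3 ÷ 6.3077 = 70.437 RPM

70.4 RPM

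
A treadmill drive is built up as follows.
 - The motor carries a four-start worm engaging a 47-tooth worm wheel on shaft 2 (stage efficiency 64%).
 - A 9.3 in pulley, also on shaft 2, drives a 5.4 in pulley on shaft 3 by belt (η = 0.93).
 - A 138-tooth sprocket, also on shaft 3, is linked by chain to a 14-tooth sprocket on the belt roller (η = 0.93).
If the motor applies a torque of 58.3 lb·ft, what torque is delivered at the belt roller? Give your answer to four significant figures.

22.34 lb·ft

After the worm (47/4): 58.3 × 11.75 × 0.64 = 438.42 lb·ft
After the belt (5.4/9.3): 438.42 × 0.58065 × 0.93 = 236.74 lb·ft
After the chain (14/138): 236.74 × 0.10145 × 0.93 = 22.336 lb·ft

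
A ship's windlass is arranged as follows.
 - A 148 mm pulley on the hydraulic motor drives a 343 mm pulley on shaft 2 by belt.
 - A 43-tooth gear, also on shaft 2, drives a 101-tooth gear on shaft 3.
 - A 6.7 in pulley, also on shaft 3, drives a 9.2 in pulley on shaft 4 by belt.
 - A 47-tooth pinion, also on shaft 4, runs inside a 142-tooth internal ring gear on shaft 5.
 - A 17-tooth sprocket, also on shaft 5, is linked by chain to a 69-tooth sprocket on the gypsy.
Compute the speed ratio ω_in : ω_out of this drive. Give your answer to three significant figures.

Each stage contributes driven/driver: belt 343/148 = 2.3176, gear mesh 101/43 = 2.3488, belt 9.2/6.7 = 1.3731, internal gear 142/47 = 3.0213, chain 69/17 = 4.0588.
Overall: 2.3176 × 2.3488 × 1.3731 × 3.0213 × 4.0588 = 91.662.

91.7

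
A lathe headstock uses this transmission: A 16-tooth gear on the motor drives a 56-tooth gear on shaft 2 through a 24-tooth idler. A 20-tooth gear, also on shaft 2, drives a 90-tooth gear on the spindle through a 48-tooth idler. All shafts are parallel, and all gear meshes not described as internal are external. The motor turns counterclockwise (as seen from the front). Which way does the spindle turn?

the motor → shaft 2: driver → idler → driven is 2 external meshes, 2 reversals → CCW.
shaft 2 → the spindle: driver → idler → driven is 2 external meshes, 2 reversals → CCW.
4 reversals in total — an even number — so the spindle turns the same way as the motor.

counterclockwise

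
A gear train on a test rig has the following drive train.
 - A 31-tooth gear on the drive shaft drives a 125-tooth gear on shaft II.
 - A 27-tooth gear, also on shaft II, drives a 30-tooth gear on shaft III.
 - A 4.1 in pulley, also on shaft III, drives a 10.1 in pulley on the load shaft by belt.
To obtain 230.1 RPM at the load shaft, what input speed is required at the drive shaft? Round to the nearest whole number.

2540 RPM

Overall ratio R = 4.0323 × 1.1111 × 2.4634 = 11.037.
Required input speed = output speed × R = 230.1 × 11.037 = 2539.6 RPM.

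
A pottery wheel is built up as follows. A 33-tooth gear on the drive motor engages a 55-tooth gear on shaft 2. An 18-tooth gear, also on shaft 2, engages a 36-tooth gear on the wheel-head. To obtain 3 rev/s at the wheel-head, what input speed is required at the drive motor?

Overall ratio R = 1.6667 × 2 = 3.3333.
Required input speed = output speed × R = 3 × 3.3333 = 10 rev/s.

10 rev/s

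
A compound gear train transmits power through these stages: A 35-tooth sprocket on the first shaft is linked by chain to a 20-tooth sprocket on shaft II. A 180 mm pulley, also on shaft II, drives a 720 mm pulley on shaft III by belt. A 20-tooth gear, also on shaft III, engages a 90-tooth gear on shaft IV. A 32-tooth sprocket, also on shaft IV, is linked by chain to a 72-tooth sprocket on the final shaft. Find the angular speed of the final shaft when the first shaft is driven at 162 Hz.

7 Hz

chain 20/35 = 0.57143 → 162/0.57143 = 283.5 Hz
belt 720/180 = 4 → 283.5/4 = 70.875 Hz
gear mesh 90/20 = 4.5 → 70.875/4.5 = 15.75 Hz
chain 72/32 = 2.25 → 15.75/2.25 = 7 Hz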